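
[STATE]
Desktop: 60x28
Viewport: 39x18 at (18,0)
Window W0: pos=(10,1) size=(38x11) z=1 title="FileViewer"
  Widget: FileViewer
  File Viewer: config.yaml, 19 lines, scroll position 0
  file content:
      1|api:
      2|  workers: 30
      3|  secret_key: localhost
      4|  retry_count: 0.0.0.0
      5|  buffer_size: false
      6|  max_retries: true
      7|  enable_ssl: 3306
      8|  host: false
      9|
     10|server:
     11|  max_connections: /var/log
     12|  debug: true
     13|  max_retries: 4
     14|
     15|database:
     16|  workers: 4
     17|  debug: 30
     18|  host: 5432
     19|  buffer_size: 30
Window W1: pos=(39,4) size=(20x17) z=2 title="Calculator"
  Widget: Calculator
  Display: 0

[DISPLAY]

                                       
━━━━━━━━━━━━━━━━━━━━━━━━━━━━━┓         
ewer                         ┃         
─────────────────────────────┨         
                     ┏━━━━━━━━━━━━━━━━━
rs: 30               ┃ Calculator      
t_key: localhost     ┠─────────────────
_count: 0.0.0.0      ┃                 
r_size: false        ┃┌───┬───┬───┬───┐
etries: true         ┃│ 7 │ 8 │ 9 │ ÷ │
e_ssl: 3306          ┃├───┼───┼───┼───┤
━━━━━━━━━━━━━━━━━━━━━┃│ 4 │ 5 │ 6 │ × │
                     ┃├───┼───┼───┼───┤
                     ┃│ 1 │ 2 │ 3 │ - │
                     ┃├───┼───┼───┼───┤
                     ┃│ 0 │ . │ = │ + │
                     ┃├───┼───┼───┼───┤
                     ┃│ C │ MC│ MR│ M+│


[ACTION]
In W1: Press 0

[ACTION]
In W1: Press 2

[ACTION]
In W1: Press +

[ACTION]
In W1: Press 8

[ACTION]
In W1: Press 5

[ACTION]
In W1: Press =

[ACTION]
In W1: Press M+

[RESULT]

                                       
━━━━━━━━━━━━━━━━━━━━━━━━━━━━━┓         
ewer                         ┃         
─────────────────────────────┨         
                     ┏━━━━━━━━━━━━━━━━━
rs: 30               ┃ Calculator      
t_key: localhost     ┠─────────────────
_count: 0.0.0.0      ┃                8
r_size: false        ┃┌───┬───┬───┬───┐
etries: true         ┃│ 7 │ 8 │ 9 │ ÷ │
e_ssl: 3306          ┃├───┼───┼───┼───┤
━━━━━━━━━━━━━━━━━━━━━┃│ 4 │ 5 │ 6 │ × │
                     ┃├───┼───┼───┼───┤
                     ┃│ 1 │ 2 │ 3 │ - │
                     ┃├───┼───┼───┼───┤
                     ┃│ 0 │ . │ = │ + │
                     ┃├───┼───┼───┼───┤
                     ┃│ C │ MC│ MR│ M+│


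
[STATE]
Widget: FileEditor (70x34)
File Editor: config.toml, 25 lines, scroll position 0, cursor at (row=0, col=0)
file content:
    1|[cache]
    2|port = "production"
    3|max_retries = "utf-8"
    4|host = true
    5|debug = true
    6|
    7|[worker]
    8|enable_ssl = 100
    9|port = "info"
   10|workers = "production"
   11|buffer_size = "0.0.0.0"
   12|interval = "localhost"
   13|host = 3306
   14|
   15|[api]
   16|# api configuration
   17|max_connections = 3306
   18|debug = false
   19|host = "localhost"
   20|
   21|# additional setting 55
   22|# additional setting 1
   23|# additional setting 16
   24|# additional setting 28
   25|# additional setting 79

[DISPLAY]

█cache]                                                              ▲
port = "production"                                                  █
max_retries = "utf-8"                                                ░
host = true                                                          ░
debug = true                                                         ░
                                                                     ░
[worker]                                                             ░
enable_ssl = 100                                                     ░
port = "info"                                                        ░
workers = "production"                                               ░
buffer_size = "0.0.0.0"                                              ░
interval = "localhost"                                               ░
host = 3306                                                          ░
                                                                     ░
[api]                                                                ░
# api configuration                                                  ░
max_connections = 3306                                               ░
debug = false                                                        ░
host = "localhost"                                                   ░
                                                                     ░
# additional setting 55                                              ░
# additional setting 1                                               ░
# additional setting 16                                              ░
# additional setting 28                                              ░
# additional setting 79                                              ░
                                                                     ░
                                                                     ░
                                                                     ░
                                                                     ░
                                                                     ░
                                                                     ░
                                                                     ░
                                                                     ░
                                                                     ▼


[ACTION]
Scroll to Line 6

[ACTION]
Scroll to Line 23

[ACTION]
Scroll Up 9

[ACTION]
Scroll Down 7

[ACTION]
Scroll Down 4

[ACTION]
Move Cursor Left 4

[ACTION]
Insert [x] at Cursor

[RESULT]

x█cache]                                                             ▲
port = "production"                                                  █
max_retries = "utf-8"                                                ░
host = true                                                          ░
debug = true                                                         ░
                                                                     ░
[worker]                                                             ░
enable_ssl = 100                                                     ░
port = "info"                                                        ░
workers = "production"                                               ░
buffer_size = "0.0.0.0"                                              ░
interval = "localhost"                                               ░
host = 3306                                                          ░
                                                                     ░
[api]                                                                ░
# api configuration                                                  ░
max_connections = 3306                                               ░
debug = false                                                        ░
host = "localhost"                                                   ░
                                                                     ░
# additional setting 55                                              ░
# additional setting 1                                               ░
# additional setting 16                                              ░
# additional setting 28                                              ░
# additional setting 79                                              ░
                                                                     ░
                                                                     ░
                                                                     ░
                                                                     ░
                                                                     ░
                                                                     ░
                                                                     ░
                                                                     ░
                                                                     ▼


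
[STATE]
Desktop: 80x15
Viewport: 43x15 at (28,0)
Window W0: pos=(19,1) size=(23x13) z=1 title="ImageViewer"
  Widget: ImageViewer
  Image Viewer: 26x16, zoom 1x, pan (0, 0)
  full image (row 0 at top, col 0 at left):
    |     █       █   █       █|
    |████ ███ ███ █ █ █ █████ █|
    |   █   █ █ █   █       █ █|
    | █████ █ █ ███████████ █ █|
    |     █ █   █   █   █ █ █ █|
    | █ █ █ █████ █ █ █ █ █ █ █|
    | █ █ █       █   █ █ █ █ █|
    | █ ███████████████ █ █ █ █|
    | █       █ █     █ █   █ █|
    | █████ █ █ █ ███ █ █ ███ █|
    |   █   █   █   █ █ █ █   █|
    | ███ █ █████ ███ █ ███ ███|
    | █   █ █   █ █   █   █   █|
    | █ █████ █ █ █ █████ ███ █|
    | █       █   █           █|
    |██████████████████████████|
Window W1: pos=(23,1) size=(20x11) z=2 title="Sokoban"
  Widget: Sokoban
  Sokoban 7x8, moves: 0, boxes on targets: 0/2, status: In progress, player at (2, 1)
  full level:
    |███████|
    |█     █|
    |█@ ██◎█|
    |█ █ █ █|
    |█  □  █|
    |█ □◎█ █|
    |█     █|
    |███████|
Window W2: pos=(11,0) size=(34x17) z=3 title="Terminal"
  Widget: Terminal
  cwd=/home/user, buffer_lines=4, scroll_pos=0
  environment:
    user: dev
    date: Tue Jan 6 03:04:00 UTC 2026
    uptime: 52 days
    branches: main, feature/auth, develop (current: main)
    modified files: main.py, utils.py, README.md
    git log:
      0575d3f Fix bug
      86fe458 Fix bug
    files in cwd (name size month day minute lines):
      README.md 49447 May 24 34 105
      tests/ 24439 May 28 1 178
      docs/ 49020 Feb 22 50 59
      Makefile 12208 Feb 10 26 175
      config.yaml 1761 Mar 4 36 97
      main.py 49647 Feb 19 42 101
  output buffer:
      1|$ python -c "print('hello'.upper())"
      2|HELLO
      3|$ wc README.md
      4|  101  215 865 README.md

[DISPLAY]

━━━━━━━━━━━━━━━━┓                          
                ┃                          
────────────────┨                          
nt('hello'.upper┃                          
                ┃                          
                ┃                          
EADME.md        ┃                          
                ┃                          
                ┃                          
                ┃                          
                ┃                          
                ┃                          
                ┃                          
                ┃                          
                ┃                          


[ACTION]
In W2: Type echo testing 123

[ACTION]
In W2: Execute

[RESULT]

━━━━━━━━━━━━━━━━┓                          
                ┃                          
────────────────┨                          
nt('hello'.upper┃                          
                ┃                          
                ┃                          
EADME.md        ┃                          
23              ┃                          
                ┃                          
                ┃                          
                ┃                          
                ┃                          
                ┃                          
                ┃                          
                ┃                          


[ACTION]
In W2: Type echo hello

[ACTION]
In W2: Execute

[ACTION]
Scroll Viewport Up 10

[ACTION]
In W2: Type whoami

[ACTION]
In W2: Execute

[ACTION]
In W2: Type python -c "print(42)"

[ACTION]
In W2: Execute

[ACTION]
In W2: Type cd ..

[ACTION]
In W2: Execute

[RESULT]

━━━━━━━━━━━━━━━━┓                          
                ┃                          
────────────────┨                          
                ┃                          
EADME.md        ┃                          
23              ┃                          
                ┃                          
                ┃                          
                ┃                          
                ┃                          
                ┃                          
nt(42)"         ┃                          
                ┃                          
                ┃                          
                ┃                          


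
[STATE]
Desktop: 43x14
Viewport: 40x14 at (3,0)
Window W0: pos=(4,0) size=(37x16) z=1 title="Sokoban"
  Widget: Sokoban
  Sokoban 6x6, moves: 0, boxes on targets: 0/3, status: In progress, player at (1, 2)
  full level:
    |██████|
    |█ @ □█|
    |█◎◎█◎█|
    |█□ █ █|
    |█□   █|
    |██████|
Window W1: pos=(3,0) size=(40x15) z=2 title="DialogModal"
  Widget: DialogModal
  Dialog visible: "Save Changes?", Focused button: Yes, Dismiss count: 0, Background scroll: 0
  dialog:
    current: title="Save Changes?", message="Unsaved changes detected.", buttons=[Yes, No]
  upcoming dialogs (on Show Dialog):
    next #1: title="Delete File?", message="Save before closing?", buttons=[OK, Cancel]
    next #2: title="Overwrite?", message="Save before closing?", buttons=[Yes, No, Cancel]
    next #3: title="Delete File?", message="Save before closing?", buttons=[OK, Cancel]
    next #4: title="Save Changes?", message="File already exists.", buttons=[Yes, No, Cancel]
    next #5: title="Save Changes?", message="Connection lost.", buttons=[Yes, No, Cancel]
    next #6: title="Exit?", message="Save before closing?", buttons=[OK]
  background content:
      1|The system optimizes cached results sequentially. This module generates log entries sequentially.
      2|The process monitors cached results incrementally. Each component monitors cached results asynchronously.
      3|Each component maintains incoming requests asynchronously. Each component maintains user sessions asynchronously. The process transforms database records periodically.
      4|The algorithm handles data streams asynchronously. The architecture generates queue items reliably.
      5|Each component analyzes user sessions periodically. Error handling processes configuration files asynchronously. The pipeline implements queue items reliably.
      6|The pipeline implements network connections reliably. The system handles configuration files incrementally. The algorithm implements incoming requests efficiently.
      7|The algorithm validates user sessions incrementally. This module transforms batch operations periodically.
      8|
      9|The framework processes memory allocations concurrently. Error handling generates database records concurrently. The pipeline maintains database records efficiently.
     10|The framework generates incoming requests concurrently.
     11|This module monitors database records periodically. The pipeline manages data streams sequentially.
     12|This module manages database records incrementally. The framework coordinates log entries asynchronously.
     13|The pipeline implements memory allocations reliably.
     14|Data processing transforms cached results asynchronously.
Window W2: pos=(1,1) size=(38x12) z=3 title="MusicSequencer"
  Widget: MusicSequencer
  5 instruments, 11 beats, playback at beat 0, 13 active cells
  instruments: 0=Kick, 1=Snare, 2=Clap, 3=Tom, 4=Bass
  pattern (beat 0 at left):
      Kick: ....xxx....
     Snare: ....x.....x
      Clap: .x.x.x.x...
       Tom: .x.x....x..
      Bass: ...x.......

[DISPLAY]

┏━━━━━━━━━━━━━━━━━━━━━━━━━━━━━━━━━━━━━━┓
━━━━━━━━━━━━━━━━━━━━━━━━━━━━━━━━━━━┓   ┃
MusicSequencer                     ┃───┨
───────────────────────────────────┨ se┃
     ▼1234567890                   ┃ in┃
 Kick····███····                   ┃equ┃
Snare····█·····█                   ┃asy┃
 Clap·█·█·█·█···                   ┃ns ┃
  Tom·█·█····█··                   ┃nec┃
 Bass···█·······                   ┃ns ┃
                                   ┃   ┃
                                   ┃cat┃
━━━━━━━━━━━━━━━━━━━━━━━━━━━━━━━━━━━┛que┃
┃This module monitors database records ┃


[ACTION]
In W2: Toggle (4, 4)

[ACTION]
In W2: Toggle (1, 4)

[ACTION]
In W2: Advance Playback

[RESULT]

┏━━━━━━━━━━━━━━━━━━━━━━━━━━━━━━━━━━━━━━┓
━━━━━━━━━━━━━━━━━━━━━━━━━━━━━━━━━━━┓   ┃
MusicSequencer                     ┃───┨
───────────────────────────────────┨ se┃
     0▼234567890                   ┃ in┃
 Kick····███····                   ┃equ┃
Snare··········█                   ┃asy┃
 Clap·█·█·█·█···                   ┃ns ┃
  Tom·█·█····█··                   ┃nec┃
 Bass···██······                   ┃ns ┃
                                   ┃   ┃
                                   ┃cat┃
━━━━━━━━━━━━━━━━━━━━━━━━━━━━━━━━━━━┛que┃
┃This module monitors database records ┃


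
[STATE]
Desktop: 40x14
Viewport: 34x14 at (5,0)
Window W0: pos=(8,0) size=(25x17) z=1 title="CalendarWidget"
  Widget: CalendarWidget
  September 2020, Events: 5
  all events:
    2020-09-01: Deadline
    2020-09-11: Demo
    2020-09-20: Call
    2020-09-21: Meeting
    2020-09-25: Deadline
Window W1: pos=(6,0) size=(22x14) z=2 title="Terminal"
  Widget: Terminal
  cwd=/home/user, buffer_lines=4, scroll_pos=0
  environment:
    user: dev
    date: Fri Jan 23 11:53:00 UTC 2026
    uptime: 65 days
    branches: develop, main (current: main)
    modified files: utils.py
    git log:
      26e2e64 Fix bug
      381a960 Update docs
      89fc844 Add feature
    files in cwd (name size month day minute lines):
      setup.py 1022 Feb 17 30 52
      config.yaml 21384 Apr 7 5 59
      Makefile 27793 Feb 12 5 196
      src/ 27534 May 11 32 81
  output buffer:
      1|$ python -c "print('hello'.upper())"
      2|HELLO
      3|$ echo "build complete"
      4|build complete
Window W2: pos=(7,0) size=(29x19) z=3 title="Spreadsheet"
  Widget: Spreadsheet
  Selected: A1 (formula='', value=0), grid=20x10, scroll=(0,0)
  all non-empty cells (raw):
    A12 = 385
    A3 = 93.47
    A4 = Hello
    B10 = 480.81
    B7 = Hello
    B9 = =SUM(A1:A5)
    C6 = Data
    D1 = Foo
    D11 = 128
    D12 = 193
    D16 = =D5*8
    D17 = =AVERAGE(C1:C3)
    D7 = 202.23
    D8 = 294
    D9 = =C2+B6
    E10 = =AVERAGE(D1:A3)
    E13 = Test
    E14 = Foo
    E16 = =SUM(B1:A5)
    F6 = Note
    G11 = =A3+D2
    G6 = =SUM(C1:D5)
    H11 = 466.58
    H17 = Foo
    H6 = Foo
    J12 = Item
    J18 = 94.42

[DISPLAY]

 ┏┏━━━━━━━━━━━━━━━━━━━━━━━━━━━┓   
 ┃┃ Spreadsheet               ┃   
 ┠┠───────────────────────────┨   
 ┃┃A1:                        ┃   
 ┃┃       A       B       C   ┃   
 ┃┃---------------------------┃   
 ┃┃  1      [0]       0       ┃   
 ┃┃  2        0       0       ┃   
 ┃┃  3    93.47       0       ┃   
 ┃┃  4 Hello          0       ┃   
 ┃┃  5        0       0       ┃   
 ┃┃  6        0       0Data   ┃   
 ┃┃  7        0Hello          ┃   
 ┗┃  8        0       0       ┃   


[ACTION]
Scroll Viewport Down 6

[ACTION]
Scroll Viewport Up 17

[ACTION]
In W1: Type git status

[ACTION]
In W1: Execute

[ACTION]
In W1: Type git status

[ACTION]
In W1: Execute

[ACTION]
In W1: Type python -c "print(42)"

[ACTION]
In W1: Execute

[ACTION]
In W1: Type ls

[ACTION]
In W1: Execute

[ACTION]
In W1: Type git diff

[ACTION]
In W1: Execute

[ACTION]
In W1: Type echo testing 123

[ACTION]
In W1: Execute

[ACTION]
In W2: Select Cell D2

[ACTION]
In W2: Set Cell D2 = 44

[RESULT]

 ┏┏━━━━━━━━━━━━━━━━━━━━━━━━━━━┓   
 ┃┃ Spreadsheet               ┃   
 ┠┠───────────────────────────┨   
 ┃┃D2: 44                     ┃   
 ┃┃       A       B       C   ┃   
 ┃┃---------------------------┃   
 ┃┃  1        0       0       ┃   
 ┃┃  2        0       0       ┃   
 ┃┃  3    93.47       0       ┃   
 ┃┃  4 Hello          0       ┃   
 ┃┃  5        0       0       ┃   
 ┃┃  6        0       0Data   ┃   
 ┃┃  7        0Hello          ┃   
 ┗┃  8        0       0       ┃   


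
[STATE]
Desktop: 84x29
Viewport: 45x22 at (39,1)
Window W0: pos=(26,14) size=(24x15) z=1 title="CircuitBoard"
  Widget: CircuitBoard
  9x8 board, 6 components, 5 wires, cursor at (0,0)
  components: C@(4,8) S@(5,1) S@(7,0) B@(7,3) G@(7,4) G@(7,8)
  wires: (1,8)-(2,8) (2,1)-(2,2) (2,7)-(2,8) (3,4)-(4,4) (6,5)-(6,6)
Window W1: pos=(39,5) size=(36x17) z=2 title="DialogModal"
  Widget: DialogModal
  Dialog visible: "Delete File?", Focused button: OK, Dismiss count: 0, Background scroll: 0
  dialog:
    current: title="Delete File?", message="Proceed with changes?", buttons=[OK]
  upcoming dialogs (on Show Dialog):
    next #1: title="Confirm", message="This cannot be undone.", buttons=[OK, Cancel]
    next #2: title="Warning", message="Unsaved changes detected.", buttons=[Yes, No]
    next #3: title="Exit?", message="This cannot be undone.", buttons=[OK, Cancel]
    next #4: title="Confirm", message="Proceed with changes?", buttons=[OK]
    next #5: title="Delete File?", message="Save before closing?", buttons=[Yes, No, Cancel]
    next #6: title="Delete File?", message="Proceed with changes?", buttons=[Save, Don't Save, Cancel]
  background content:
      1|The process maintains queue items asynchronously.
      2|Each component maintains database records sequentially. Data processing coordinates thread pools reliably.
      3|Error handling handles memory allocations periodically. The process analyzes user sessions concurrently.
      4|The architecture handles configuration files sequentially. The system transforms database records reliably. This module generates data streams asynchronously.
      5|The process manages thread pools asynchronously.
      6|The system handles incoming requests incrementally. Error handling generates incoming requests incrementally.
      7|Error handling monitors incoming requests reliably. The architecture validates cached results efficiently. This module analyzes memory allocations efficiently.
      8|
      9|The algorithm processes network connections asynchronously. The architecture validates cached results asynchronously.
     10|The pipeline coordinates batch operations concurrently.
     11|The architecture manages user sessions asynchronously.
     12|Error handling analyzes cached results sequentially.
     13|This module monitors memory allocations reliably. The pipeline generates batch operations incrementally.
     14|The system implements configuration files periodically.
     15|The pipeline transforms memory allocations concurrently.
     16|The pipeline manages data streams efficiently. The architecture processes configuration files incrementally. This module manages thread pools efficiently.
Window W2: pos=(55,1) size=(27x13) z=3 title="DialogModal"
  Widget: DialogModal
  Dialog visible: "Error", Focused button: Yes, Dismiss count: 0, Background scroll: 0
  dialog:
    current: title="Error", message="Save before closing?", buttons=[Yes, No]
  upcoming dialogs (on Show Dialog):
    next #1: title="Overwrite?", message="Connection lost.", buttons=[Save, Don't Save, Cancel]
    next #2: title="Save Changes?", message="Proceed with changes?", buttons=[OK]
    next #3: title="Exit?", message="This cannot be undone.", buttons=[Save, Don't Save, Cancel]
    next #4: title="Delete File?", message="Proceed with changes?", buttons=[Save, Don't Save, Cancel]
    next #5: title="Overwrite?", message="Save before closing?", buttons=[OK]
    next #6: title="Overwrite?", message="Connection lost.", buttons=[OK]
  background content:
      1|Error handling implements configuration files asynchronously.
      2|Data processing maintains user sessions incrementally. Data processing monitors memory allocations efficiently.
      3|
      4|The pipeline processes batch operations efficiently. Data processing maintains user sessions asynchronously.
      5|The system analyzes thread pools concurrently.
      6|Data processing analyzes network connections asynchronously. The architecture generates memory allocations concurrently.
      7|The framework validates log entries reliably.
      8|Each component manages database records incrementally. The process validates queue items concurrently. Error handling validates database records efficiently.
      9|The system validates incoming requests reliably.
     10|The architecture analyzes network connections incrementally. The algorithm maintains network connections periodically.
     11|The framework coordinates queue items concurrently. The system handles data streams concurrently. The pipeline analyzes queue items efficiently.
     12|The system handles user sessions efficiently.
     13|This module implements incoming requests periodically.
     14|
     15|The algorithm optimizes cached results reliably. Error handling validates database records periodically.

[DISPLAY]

                ┏━━━━━━━━━━━━━━━━━━━━━━━━━┓  
                ┃ DialogModal             ┃  
                ┠─────────────────────────┨  
                ┃Error handling implements┃  
┏━━━━━━━━━━━━━━━┃Data processing maintains┃  
┃ DialogModal   ┃  ┌───────────────────┐  ┃  
┠───────────────┃Th│       Error       │ba┃  
┃The process mai┃Th│Save before closing│ea┃  
┃Each component ┃Da│     [Yes]  No     │s ┃  
┃Error handling ┃Th└───────────────────┘ l┃  
┃The architectur┃Each component manages da┃  
┃The ┌──────────┃The system validates inco┃  
┃The │      Dele┗━━━━━━━━━━━━━━━━━━━━━━━━━┛  
┃Erro│ Proceed with changes? │ing r┃         
┃    │          [OK]         │     ┃         
┃The └───────────────────────┘rk co┃         
┃The pipeline coordinates batch ope┃         
┃The architecture manages user sess┃         
┃Error handling analyzes cached res┃         
┃This module monitors memory alloca┃         
┗━━━━━━━━━━━━━━━━━━━━━━━━━━━━━━━━━━┛         
·         ┃                                  


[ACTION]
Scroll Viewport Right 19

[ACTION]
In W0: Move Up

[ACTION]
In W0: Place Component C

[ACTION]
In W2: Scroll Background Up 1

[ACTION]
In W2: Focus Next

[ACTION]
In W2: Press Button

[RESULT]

                ┏━━━━━━━━━━━━━━━━━━━━━━━━━┓  
                ┃ DialogModal             ┃  
                ┠─────────────────────────┨  
                ┃Error handling implements┃  
┏━━━━━━━━━━━━━━━┃Data processing maintains┃  
┃ DialogModal   ┃                         ┃  
┠───────────────┃The pipeline processes ba┃  
┃The process mai┃The system analyzes threa┃  
┃Each component ┃Data processing analyzes ┃  
┃Error handling ┃The framework validates l┃  
┃The architectur┃Each component manages da┃  
┃The ┌──────────┃The system validates inco┃  
┃The │      Dele┗━━━━━━━━━━━━━━━━━━━━━━━━━┛  
┃Erro│ Proceed with changes? │ing r┃         
┃    │          [OK]         │     ┃         
┃The └───────────────────────┘rk co┃         
┃The pipeline coordinates batch ope┃         
┃The architecture manages user sess┃         
┃Error handling analyzes cached res┃         
┃This module monitors memory alloca┃         
┗━━━━━━━━━━━━━━━━━━━━━━━━━━━━━━━━━━┛         
·         ┃                                  


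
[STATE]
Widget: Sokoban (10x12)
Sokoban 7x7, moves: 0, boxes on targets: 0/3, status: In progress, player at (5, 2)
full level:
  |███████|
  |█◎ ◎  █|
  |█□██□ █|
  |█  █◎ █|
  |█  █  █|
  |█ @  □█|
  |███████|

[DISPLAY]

███████   
█◎ ◎  █   
█□██□ █   
█  █◎ █   
█  █  █   
█ @  □█   
███████   
Moves: 0  
          
          
          
          


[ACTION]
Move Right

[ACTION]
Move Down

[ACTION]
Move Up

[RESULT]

███████   
█◎ ◎  █   
█□██□ █   
█  █◎ █   
█  █  █   
█  @ □█   
███████   
Moves: 1  
          
          
          
          


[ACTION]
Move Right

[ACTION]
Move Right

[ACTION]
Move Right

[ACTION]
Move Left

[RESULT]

███████   
█◎ ◎  █   
█□██□ █   
█  █◎ █   
█  █  █   
█  @ □█   
███████   
Moves: 3  
          
          
          
          


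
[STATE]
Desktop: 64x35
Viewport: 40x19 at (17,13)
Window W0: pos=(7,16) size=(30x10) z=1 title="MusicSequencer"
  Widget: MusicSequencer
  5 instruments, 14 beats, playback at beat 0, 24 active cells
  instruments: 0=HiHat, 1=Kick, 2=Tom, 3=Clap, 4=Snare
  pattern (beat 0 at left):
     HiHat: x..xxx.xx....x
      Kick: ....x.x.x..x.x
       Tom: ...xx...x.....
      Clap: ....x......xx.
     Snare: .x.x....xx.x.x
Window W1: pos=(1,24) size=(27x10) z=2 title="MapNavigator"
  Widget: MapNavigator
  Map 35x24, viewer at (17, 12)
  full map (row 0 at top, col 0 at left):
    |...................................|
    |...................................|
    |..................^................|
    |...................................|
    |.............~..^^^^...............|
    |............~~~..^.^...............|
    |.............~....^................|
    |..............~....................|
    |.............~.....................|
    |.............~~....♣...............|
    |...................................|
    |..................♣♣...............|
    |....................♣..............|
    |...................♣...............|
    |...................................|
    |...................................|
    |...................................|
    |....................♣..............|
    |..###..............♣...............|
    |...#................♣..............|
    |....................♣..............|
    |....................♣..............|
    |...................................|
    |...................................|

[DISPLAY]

                                        
                                        
                                        
━━━━━━━━━━━━━━━━━━━┓                    
uencer             ┃                    
───────────────────┨                    
34567890123        ┃                    
███·██····█        ┃                    
·█·█·█··█·█        ┃                    
██···█·····        ┃                    
·█······██·        ┃                    
━━━━━━━━━━┓        ┃                    
          ┃━━━━━━━━┛                    
──────────┨                             
..........┃                             
..........┃                             
..........┃                             
♣.........┃                             
..........┃                             


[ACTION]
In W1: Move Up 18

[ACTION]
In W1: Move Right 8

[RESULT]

                                        
                                        
                                        
━━━━━━━━━━━━━━━━━━━┓                    
uencer             ┃                    
───────────────────┨                    
34567890123        ┃                    
███·██····█        ┃                    
·█·█·█··█·█        ┃                    
██···█·····        ┃                    
·█······██·        ┃                    
━━━━━━━━━━┓        ┃                    
          ┃━━━━━━━━┛                    
──────────┨                             
          ┃                             
          ┃                             
          ┃                             
.......   ┃                             
.......   ┃                             


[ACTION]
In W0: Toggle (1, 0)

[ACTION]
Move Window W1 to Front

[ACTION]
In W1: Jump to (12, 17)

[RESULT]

                                        
                                        
                                        
━━━━━━━━━━━━━━━━━━━┓                    
uencer             ┃                    
───────────────────┨                    
34567890123        ┃                    
███·██····█        ┃                    
·█·█·█··█·█        ┃                    
██···█·····        ┃                    
·█······██·        ┃                    
━━━━━━━━━━┓        ┃                    
          ┃━━━━━━━━┛                    
──────────┨                             
..........┃                             
..........┃                             
..........┃                             
.....♣....┃                             
....♣.....┃                             


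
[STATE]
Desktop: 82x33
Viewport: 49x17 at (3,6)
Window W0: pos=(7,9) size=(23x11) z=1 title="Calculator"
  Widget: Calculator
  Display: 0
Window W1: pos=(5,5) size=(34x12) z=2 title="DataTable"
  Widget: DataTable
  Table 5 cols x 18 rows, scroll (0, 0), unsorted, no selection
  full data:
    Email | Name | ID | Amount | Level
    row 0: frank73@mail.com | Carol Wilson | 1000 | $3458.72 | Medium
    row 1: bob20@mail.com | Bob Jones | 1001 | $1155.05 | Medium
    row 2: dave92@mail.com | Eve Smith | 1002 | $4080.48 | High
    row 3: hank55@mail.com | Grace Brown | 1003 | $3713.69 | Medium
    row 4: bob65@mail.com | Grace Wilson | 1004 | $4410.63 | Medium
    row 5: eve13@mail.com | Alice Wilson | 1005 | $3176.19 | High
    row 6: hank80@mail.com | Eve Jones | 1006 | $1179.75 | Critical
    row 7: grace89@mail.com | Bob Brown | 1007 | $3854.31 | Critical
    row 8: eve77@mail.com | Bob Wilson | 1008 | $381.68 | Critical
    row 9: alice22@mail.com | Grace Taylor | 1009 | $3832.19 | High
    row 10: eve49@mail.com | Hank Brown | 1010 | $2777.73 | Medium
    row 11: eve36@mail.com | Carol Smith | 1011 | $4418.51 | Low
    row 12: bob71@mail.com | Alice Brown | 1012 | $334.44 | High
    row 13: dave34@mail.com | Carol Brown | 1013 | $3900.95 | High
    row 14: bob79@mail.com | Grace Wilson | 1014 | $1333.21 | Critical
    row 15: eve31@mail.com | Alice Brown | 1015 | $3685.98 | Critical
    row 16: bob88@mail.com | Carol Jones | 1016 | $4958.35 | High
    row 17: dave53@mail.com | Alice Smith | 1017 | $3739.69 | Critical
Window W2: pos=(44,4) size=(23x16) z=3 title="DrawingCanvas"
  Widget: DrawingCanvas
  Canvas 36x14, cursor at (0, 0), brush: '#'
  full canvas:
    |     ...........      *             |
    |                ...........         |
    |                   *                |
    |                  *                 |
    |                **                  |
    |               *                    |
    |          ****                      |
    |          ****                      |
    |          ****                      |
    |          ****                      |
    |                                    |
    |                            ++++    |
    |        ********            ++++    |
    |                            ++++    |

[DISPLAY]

  ┃ DataTable                      ┃     ┠───────
  ┠────────────────────────────────┨     ┃+    ..
  ┃Email           │Name        │ID┃     ┃       
  ┃────────────────┼────────────┼──┃     ┃       
  ┃frank73@mail.com│Carol Wilson│10┃     ┃       
  ┃bob20@mail.com  │Bob Jones   │10┃     ┃       
  ┃dave92@mail.com │Eve Smith   │10┃     ┃       
  ┃hank55@mail.com │Grace Brown │10┃     ┃       
  ┃bob65@mail.com  │Grace Wilson│10┃     ┃       
  ┃eve13@mail.com  │Alice Wilson│10┃     ┃       
  ┗━━━━━━━━━━━━━━━━━━━━━━━━━━━━━━━━┛     ┃       
    ┃├───┼───┼───┼───┤    ┃              ┃       
    ┃│ 1 │ 2 │ 3 │ - │    ┃              ┃       
    ┗━━━━━━━━━━━━━━━━━━━━━┛              ┗━━━━━━━
                                                 
                                                 
                                                 


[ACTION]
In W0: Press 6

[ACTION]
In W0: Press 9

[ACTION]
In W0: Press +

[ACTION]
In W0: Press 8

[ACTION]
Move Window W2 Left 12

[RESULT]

  ┃ DataTable                ┠───────────────────
  ┠──────────────────────────┃+    ...........   
  ┃Email           │Name     ┃                ...
  ┃────────────────┼─────────┃                   
  ┃frank73@mail.com│Carol Wil┃                  *
  ┃bob20@mail.com  │Bob Jones┃                ** 
  ┃dave92@mail.com │Eve Smith┃               *   
  ┃hank55@mail.com │Grace Bro┃          ****     
  ┃bob65@mail.com  │Grace Wil┃          ****     
  ┃eve13@mail.com  │Alice Wil┃          ****     
  ┗━━━━━━━━━━━━━━━━━━━━━━━━━━┃          ****     
    ┃├───┼───┼───┼───┤    ┃  ┃                   
    ┃│ 1 │ 2 │ 3 │ - │    ┃  ┃                   
    ┗━━━━━━━━━━━━━━━━━━━━━┛  ┗━━━━━━━━━━━━━━━━━━━
                                                 
                                                 
                                                 
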